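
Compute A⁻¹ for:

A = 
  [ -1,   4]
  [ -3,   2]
det(A) = (-1)(2) - (4)(-3) = 10
For a 2×2 matrix, A⁻¹ = (1/det(A)) · [[d, -b], [-c, a]]
    = (1/10) · [[2, -4], [3, -1]]

A⁻¹ = 
  [  1/5,  -2/5]
  [ 3/10, -1/10]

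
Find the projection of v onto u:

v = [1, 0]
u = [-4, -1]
v·u = (1)(-4) + (0)(-1) = -4
u·u = (-4)² + (-1)² = 17
proj_u(v) = (v·u / u·u) × u = (-4/17) × u

proj_u(v) = [16/17, 4/17]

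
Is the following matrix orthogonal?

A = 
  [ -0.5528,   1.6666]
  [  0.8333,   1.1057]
No

AᵀA = 
  [  1,   0.0001]
  [  0.0001,   4.0001]
≠ I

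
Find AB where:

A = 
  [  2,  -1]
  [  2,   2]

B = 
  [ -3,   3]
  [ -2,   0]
A is 2×2 and B is 2×2, so AB is 2×2. Each entry is (row of A)·(column of B):
AB[1,1] = (2)(-3) + (-1)(-2) = -4
AB[1,2] = (2)(3) + (-1)(0) = 6
AB[2,1] = (2)(-3) + (2)(-2) = -10
AB[2,2] = (2)(3) + (2)(0) = 6

AB = 
  [ -4,   6]
  [-10,   6]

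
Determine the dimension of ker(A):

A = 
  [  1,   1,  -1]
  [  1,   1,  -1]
nullity(A) = 2

Row reduce:
R2 → R2 - (1)·R1
REF = 
  [  1,   1,  -1]
  [  0,   0,   0]
Pivot columns: 1 → 1 pivot.
rank(A) = 1, so nullity(A) = 3 - 1 = 2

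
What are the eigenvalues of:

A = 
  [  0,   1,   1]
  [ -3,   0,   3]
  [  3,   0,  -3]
λ = 0, 0, -3

Characteristic polynomial: det(λI - A) = λ³ + 3λ²
The constant term is 0, so λ = 0 is a root: p(λ) = λ(λ² + 3λ)
λ² + 3λ = λ(λ + 3)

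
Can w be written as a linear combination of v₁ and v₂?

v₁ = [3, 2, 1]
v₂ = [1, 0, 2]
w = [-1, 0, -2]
Yes

Form the augmented matrix and row-reduce:
[v₁|v₂|w] = 
  [  3,   1,  -1]
  [  2,   0,   0]
  [  1,   2,  -2]
R2 → R2 - (2/3)·R1
R3 → R3 - (1/3)·R1
R3 → R3 + (5/2)·R2
REF = 
  [   3,    1,   -1]
  [   0, -2/3,  2/3]
  [   0,    0,    0]

No row of the form [0 0 | nonzero], so the system is consistent. Back-substitution gives c₁ = 0, c₂ = -1: w = (0)·v₁ + (-1)·v₂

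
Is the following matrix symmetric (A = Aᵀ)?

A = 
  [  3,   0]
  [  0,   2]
Yes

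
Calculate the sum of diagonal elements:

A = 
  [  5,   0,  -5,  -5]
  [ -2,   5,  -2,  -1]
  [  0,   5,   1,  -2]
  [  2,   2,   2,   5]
16

tr(A) = 5 + 5 + 1 + 5 = 16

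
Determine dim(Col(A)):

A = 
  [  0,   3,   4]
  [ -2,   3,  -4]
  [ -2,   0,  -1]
dim(Col(A)) = 3

Row reduce:
Swap R1 ↔ R2
R3 → R3 - (1)·R1
R3 → R3 + (1)·R2
REF = 
  [ -2,   3,  -4]
  [  0,   3,   4]
  [  0,   0,   7]
Pivot columns: 1, 2, 3 → 3 pivots.
dim(Col(A)) = number of pivot columns = 3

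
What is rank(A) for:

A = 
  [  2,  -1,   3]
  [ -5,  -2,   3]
Row reduce:
R2 → R2 + (5/2)·R1
REF = 
  [   2,   -1,    3]
  [   0, -9/2, 21/2]
Pivot columns: 1, 2 → 2 pivots.

rank(A) = 2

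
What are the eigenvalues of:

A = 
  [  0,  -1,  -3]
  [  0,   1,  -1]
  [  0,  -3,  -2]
λ = 0, (-1 + √21)/2, (-1 - √21)/2  (≈ 0, 1.791, -2.791)

Characteristic polynomial: det(λI - A) = λ³ + λ² - 5λ
The constant term is 0, so λ = 0 is a root: p(λ) = λ(λ² + λ - 5)
λ² + λ - 5 = 0  ⇒  λ = (-1 ± √((1)² - 4·(-5)))/2 = (-1 ± √(21))/2
  = (-1 + √21)/2,  (-1 - √21)/2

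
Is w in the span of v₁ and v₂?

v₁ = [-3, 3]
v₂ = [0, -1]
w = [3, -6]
Yes

Form the augmented matrix and row-reduce:
[v₁|v₂|w] = 
  [ -3,   0,   3]
  [  3,  -1,  -6]
R2 → R2 + (1)·R1
REF = 
  [ -3,   0,   3]
  [  0,  -1,  -3]

No row of the form [0 0 | nonzero], so the system is consistent. Back-substitution gives c₁ = -1, c₂ = 3: w = (-1)·v₁ + (3)·v₂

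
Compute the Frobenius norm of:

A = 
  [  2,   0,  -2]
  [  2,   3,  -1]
||A||_F = 4.69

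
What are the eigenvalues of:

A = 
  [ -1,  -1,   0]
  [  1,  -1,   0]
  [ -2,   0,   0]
Characteristic polynomial: det(λI - A) = λ³ + 2λ² + 2λ
The constant term is 0, so λ = 0 is a root: p(λ) = λ(λ² + 2λ + 2)
λ² + 2λ + 2 = 0  ⇒  λ = (-2 ± √((2)² - 4·(2)))/2 = (-2 ± √(-4))/2
  = -1 + i,  -1 - i

λ = 0, -1 + i, -1 - i  (≈ 0, -1 + 1i, -1 - 1i)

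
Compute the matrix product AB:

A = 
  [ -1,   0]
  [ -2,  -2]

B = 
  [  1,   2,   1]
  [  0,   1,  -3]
AB = 
  [ -1,  -2,  -1]
  [ -2,  -6,   4]

A is 2×2 and B is 2×3, so AB is 2×3. Each entry is (row of A)·(column of B):
AB[1,1] = (-1)(1) + (0)(0) = -1
AB[1,2] = (-1)(2) + (0)(1) = -2
AB[1,3] = (-1)(1) + (0)(-3) = -1
AB[2,1] = (-2)(1) + (-2)(0) = -2
AB[2,2] = (-2)(2) + (-2)(1) = -6
AB[2,3] = (-2)(1) + (-2)(-3) = 4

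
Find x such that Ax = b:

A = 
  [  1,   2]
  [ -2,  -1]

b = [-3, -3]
x = [3, -3]

Row reduce the augmented matrix [A|b]:
R2 → R2 + (2)·R1
REF = 
  [  1,   2,  -3]
  [  0,   3,  -9]

Back-substitution:
x₂ = (-9) / 3 = -3
x₁ = (-3 - (2)(-3)) / 1 = 3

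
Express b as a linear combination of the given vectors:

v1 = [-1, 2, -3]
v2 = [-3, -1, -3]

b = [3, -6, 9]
c1 = -3, c2 = 0

b = -3·v1 + 0·v2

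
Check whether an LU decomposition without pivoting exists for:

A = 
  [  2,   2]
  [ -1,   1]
Yes.
A[1,1] = 2 ≠ 0, so Gaussian elimination proceeds without a row swap: multiplier ℓ₂₁ = (-1)/(2) = -1/2, and U[2,2] = 1 - (-1/2)(2) = 2.
L = 
  [   1,    0]
  [-1/2,    1]
U = 
  [  2,   2]
  [  0,   2]
Check row 2 of LU: [(-1/2)(2), (-1/2)(2) + 2] = [-1, 1] = row 2 of A ✓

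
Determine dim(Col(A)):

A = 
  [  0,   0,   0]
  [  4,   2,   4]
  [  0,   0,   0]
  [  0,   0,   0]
dim(Col(A)) = 1

Row reduce:
Swap R1 ↔ R2
REF = 
  [  4,   2,   4]
  [  0,   0,   0]
  [  0,   0,   0]
  [  0,   0,   0]
Pivot columns: 1 → 1 pivot.
dim(Col(A)) = number of pivot columns = 1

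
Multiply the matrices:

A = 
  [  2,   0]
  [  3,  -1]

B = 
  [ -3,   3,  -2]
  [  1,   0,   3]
AB = 
  [ -6,   6,  -4]
  [-10,   9,  -9]

A is 2×2 and B is 2×3, so AB is 2×3. Each entry is (row of A)·(column of B):
AB[1,1] = (2)(-3) + (0)(1) = -6
AB[1,2] = (2)(3) + (0)(0) = 6
AB[1,3] = (2)(-2) + (0)(3) = -4
AB[2,1] = (3)(-3) + (-1)(1) = -10
AB[2,2] = (3)(3) + (-1)(0) = 9
AB[2,3] = (3)(-2) + (-1)(3) = -9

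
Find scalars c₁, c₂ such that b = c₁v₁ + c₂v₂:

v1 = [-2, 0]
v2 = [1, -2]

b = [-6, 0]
c1 = 3, c2 = 0

b = 3·v1 + 0·v2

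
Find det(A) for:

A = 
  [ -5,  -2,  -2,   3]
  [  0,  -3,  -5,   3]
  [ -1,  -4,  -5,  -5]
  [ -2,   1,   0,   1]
-270

Cofactor expansion along row 1: det(A) = a₁₁M₁₁ - a₁₂M₁₂ + a₁₃M₁₃ - a₁₄M₁₄

M₁₁ = det[[-3, -5, 3]; [-4, -5, -5]; [1, 0, 1]]
  = (-3)·((-5)(1) - (-5)(0)) - (-5)·((-4)(1) - (-5)(1)) + (3)·((-4)(0) - (-5)(1))
  = (-3)(-5) - (-5)(1) + (3)(5)
  = 35
M₁₂ = det[[0, -5, 3]; [-1, -5, -5]; [-2, 0, 1]]
  = (0)·((-5)(1) - (-5)(0)) - (-5)·((-1)(1) - (-5)(-2)) + (3)·((-1)(0) - (-5)(-2))
  = (0)(-5) - (-5)(-11) + (3)(-10)
  = -85
M₁₃ = det[[0, -3, 3]; [-1, -4, -5]; [-2, 1, 1]]
  = (0)·((-4)(1) - (-5)(1)) - (-3)·((-1)(1) - (-5)(-2)) + (3)·((-1)(1) - (-4)(-2))
  = (0)(1) - (-3)(-11) + (3)(-9)
  = -60
M₁₄ = det[[0, -3, -5]; [-1, -4, -5]; [-2, 1, 0]]
  = (0)·((-4)(0) - (-5)(1)) - (-3)·((-1)(0) - (-5)(-2)) + (-5)·((-1)(1) - (-4)(-2))
  = (0)(5) - (-3)(-10) + (-5)(-9)
  = 15

det(A) = (-5)(35) - (-2)(-85) + (-2)(-60) - (3)(15) = -270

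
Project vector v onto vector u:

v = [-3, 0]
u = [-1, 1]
v·u = (-3)(-1) + (0)(1) = 3
u·u = (-1)² + (1)² = 2
proj_u(v) = (v·u / u·u) × u = (3/2) × u

proj_u(v) = [-3/2, 3/2]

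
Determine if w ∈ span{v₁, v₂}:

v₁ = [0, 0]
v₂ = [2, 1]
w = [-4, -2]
Yes

Form the augmented matrix and row-reduce:
[v₁|v₂|w] = 
  [  0,   2,  -4]
  [  0,   1,  -2]
R2 → R2 - (1/2)·R1
REF = 
  [  0,   2,  -4]
  [  0,   0,   0]

No row of the form [0 0 | nonzero], so the system is consistent. Back-substitution gives c₁ = 0, c₂ = -2: w = (0)·v₁ + (-2)·v₂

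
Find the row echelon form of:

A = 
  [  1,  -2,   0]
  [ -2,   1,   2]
Row operations:
R2 → R2 + (2)·R1

Resulting echelon form:
REF = 
  [  1,  -2,   0]
  [  0,  -3,   2]

Rank = 2 (number of non-zero pivot rows).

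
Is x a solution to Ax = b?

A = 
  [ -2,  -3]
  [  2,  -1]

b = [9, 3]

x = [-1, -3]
No

Ax = [11, 1] ≠ b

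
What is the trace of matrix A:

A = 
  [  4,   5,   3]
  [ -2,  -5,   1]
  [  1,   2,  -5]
-6

tr(A) = 4 + -5 + -5 = -6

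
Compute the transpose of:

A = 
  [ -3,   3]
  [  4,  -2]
Aᵀ = 
  [ -3,   4]
  [  3,  -2]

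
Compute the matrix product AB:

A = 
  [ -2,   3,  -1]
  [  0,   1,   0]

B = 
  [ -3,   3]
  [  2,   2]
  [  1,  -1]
A is 2×3 and B is 3×2, so AB is 2×2. Each entry is (row of A)·(column of B):
AB[1,1] = (-2)(-3) + (3)(2) + (-1)(1) = 11
AB[1,2] = (-2)(3) + (3)(2) + (-1)(-1) = 1
AB[2,1] = (0)(-3) + (1)(2) + (0)(1) = 2
AB[2,2] = (0)(3) + (1)(2) + (0)(-1) = 2

AB = 
  [ 11,   1]
  [  2,   2]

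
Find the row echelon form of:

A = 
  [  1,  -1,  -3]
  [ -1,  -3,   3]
Row operations:
R2 → R2 + (1)·R1

Resulting echelon form:
REF = 
  [  1,  -1,  -3]
  [  0,  -4,   0]

Rank = 2 (number of non-zero pivot rows).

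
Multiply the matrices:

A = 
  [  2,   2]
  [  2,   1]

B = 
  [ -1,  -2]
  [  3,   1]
A is 2×2 and B is 2×2, so AB is 2×2. Each entry is (row of A)·(column of B):
AB[1,1] = (2)(-1) + (2)(3) = 4
AB[1,2] = (2)(-2) + (2)(1) = -2
AB[2,1] = (2)(-1) + (1)(3) = 1
AB[2,2] = (2)(-2) + (1)(1) = -3

AB = 
  [  4,  -2]
  [  1,  -3]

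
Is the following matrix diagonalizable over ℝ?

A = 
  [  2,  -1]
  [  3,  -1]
No

tr(A) = 1, det(A) = 1
Characteristic polynomial: λ² - tr(A)λ + det(A) = λ² - λ + 1
λ² - λ + 1 = 0  ⇒  λ = (1 ± √((-1)² - 4·(1)))/2 = (1 ± √(-3))/2
  = (1 + i√3)/2,  (1 - i√3)/2
Eigenvalues: (1 + i√3)/2, (1 - i√3)/2  (≈ 0.5 + 0.866i, 0.5 - 0.866i)
Has complex eigenvalues (not diagonalizable over ℝ).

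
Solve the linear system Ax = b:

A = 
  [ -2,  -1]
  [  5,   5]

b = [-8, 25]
x = [3, 2]

Row reduce the augmented matrix [A|b]:
R2 → R2 + (5/2)·R1
REF = 
  [ -2,  -1,  -8]
  [  0, 5/2,   5]

Back-substitution:
x₂ = 5 / (5/2) = 2
x₁ = (-8 - (-1)(2)) / (-2) = 3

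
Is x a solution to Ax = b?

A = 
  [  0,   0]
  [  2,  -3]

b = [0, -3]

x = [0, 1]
Yes

Ax = [0, -3] = b ✓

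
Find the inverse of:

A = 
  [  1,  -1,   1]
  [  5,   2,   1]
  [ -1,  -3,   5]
det(A) = (1)·((2)(5) - (1)(-3)) - (-1)·((5)(5) - (1)(-1)) + (1)·((5)(-3) - (2)(-1))
  = (1)(13) - (-1)(26) + (1)(-13)
  = 26
det(A) = 26 ≠ 0, so A is invertible.

Cofactors Cᵢⱼ = (-1)ⁱ⁺ʲ·Mᵢⱼ:
C = 
  [ 13, -26, -13]
  [  2,   6,   4]
  [ -3,   4,   7]

adj(A) = Cᵀ:
adj(A) = 
  [ 13,   2,  -3]
  [-26,   6,   4]
  [-13,   4,   7]

A⁻¹ = (1/26) · adj(A):
A⁻¹ = 
  [  1/2,  1/13, -3/26]
  [   -1,  3/13,  2/13]
  [ -1/2,  2/13,  7/26]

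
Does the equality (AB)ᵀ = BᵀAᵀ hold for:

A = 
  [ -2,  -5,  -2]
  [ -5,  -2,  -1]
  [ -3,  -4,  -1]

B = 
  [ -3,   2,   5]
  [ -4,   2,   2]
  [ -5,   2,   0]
Yes

(AB)ᵀ = 
  [ 36,  28,  30]
  [-18, -16, -16]
  [-20, -29, -23]

BᵀAᵀ = 
  [ 36,  28,  30]
  [-18, -16, -16]
  [-20, -29, -23]

Both sides are equal — this is the standard identity (AB)ᵀ = BᵀAᵀ, which holds for all A, B.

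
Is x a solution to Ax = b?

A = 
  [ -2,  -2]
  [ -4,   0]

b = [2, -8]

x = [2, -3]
Yes

Ax = [2, -8] = b ✓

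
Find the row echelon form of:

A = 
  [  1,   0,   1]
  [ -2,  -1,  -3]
Row operations:
R2 → R2 + (2)·R1

Resulting echelon form:
REF = 
  [  1,   0,   1]
  [  0,  -1,  -1]

Rank = 2 (number of non-zero pivot rows).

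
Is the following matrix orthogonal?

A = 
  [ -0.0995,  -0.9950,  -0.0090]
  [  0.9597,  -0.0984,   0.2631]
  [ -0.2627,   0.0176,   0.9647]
Yes

AᵀA = 
  [  0.9999,  -0.0001,   0]
  [ -0.0001,   1,   0]
  [  0,   0,   0.9999]
≈ I (equal to I up to the 4-dp rounding of the entries)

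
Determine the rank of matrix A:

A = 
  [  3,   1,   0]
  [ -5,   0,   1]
Row reduce:
R2 → R2 + (5/3)·R1
REF = 
  [  3,   1,   0]
  [  0, 5/3,   1]
Pivot columns: 1, 2 → 2 pivots.

rank(A) = 2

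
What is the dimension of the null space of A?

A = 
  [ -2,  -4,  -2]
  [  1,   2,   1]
nullity(A) = 2

Row reduce:
R2 → R2 + (1/2)·R1
REF = 
  [ -2,  -4,  -2]
  [  0,   0,   0]
Pivot columns: 1 → 1 pivot.
rank(A) = 1, so nullity(A) = 3 - 1 = 2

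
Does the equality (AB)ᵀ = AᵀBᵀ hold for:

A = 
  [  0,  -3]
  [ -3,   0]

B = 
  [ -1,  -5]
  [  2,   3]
No

(AB)ᵀ = 
  [ -6,   3]
  [ -9,  15]

AᵀBᵀ = 
  [ 15,  -9]
  [  3,  -6]

The two matrices differ, so (AB)ᵀ ≠ AᵀBᵀ in general. The correct identity is (AB)ᵀ = BᵀAᵀ.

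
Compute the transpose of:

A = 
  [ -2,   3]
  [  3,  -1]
Aᵀ = 
  [ -2,   3]
  [  3,  -1]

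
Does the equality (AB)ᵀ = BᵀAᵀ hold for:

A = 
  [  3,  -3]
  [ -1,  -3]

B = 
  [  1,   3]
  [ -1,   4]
Yes

(AB)ᵀ = 
  [  6,   2]
  [ -3, -15]

BᵀAᵀ = 
  [  6,   2]
  [ -3, -15]

Both sides are equal — this is the standard identity (AB)ᵀ = BᵀAᵀ, which holds for all A, B.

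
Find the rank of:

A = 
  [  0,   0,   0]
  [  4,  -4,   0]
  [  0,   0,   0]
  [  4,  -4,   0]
rank(A) = 1

Row reduce:
Swap R1 ↔ R2
R4 → R4 - (1)·R1
REF = 
  [  4,  -4,   0]
  [  0,   0,   0]
  [  0,   0,   0]
  [  0,   0,   0]
Pivot columns: 1 → 1 pivot.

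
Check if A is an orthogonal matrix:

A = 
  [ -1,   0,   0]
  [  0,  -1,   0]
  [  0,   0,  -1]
Yes

AᵀA = 
  [  1,   0,   0]
  [  0,   1,   0]
  [  0,   0,   1]
= I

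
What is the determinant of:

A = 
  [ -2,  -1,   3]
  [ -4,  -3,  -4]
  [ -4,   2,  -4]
Cofactor expansion along row 1:
det(A) = (-2)·((-3)(-4) - (-4)(2)) - (-1)·((-4)(-4) - (-4)(-4)) + (3)·((-4)(2) - (-3)(-4))
  = (-2)(20) - (-1)(0) + (3)(-20)
  = -100

det(A) = -100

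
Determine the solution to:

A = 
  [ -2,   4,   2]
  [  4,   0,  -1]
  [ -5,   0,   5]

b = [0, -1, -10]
x = [-1, 1, -3]

Row reduce the augmented matrix [A|b]:
R2 → R2 + (2)·R1
R3 → R3 - (5/2)·R1
R3 → R3 + (5/4)·R2
REF = 
  [   -2,     4,     2,     0]
  [    0,     8,     3,    -1]
  [    0,     0,  15/4, -45/4]

Back-substitution:
x₃ = (-45/4) / (15/4) = -3
x₂ = (-1 - (3)(-3)) / 8 = 1
x₁ = (0 - (4)(1) - (2)(-3)) / (-2) = -1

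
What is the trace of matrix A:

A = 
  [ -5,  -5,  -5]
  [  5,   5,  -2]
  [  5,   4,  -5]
-5

tr(A) = -5 + 5 + -5 = -5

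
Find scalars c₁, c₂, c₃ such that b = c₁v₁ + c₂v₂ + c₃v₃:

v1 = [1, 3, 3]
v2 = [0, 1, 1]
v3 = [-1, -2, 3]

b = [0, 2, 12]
c1 = 2, c2 = 0, c3 = 2

b = 2·v1 + 0·v2 + 2·v3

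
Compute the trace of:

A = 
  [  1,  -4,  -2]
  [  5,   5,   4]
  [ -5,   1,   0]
6

tr(A) = 1 + 5 + 0 = 6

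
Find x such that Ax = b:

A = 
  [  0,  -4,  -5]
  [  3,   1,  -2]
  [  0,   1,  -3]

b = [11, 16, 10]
Row reduce the augmented matrix [A|b]:
Swap R1 ↔ R2
R3 → R3 + (1/4)·R2
REF = 
  [    3,     1,    -2,    16]
  [    0,    -4,    -5,    11]
  [    0,     0, -17/4,  51/4]

Back-substitution:
x₃ = (51/4) / (-17/4) = -3
x₂ = (11 - (-5)(-3)) / (-4) = 1
x₁ = (16 - (1)(1) - (-2)(-3)) / 3 = 3

x = [3, 1, -3]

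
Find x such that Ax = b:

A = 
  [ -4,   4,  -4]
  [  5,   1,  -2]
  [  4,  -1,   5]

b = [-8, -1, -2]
x = [0, -3, -1]

Row reduce the augmented matrix [A|b]:
R2 → R2 + (5/4)·R1
R3 → R3 + (1)·R1
R3 → R3 - (1/2)·R2
REF = 
  [  -4,    4,   -4,   -8]
  [   0,    6,   -7,  -11]
  [   0,    0,  9/2, -9/2]

Back-substitution:
x₃ = (-9/2) / (9/2) = -1
x₂ = (-11 - (-7)(-1)) / 6 = -3
x₁ = (-8 - (4)(-3) - (-4)(-1)) / (-4) = 0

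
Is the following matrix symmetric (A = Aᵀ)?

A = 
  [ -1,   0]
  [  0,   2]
Yes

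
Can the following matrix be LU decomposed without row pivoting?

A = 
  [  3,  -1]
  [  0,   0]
Yes.
A[1,1] = 3 ≠ 0, so Gaussian elimination proceeds without a row swap: multiplier ℓ₂₁ = (0)/(3) = 0, and U[2,2] = 0 - (0)(-1) = 0.
L = 
  [  1,   0]
  [  0,   1]
U = 
  [  3,  -1]
  [  0,   0]
Check row 2 of LU: [(0)(3), (0)(-1) + 0] = [0, 0] = row 2 of A ✓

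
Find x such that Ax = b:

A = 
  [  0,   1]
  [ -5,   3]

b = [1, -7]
Row reduce the augmented matrix [A|b]:
Swap R1 ↔ R2
REF = 
  [ -5,   3,  -7]
  [  0,   1,   1]

Back-substitution:
x₂ = 1 / 1 = 1
x₁ = (-7 - (3)(1)) / (-5) = 2

x = [2, 1]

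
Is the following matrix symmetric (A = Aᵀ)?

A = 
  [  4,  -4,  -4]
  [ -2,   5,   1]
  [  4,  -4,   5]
No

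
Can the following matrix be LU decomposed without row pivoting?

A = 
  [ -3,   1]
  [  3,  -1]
Yes.
A[1,1] = -3 ≠ 0, so Gaussian elimination proceeds without a row swap: multiplier ℓ₂₁ = (3)/(-3) = -1, and U[2,2] = -1 - (-1)(1) = 0.
L = 
  [  1,   0]
  [ -1,   1]
U = 
  [ -3,   1]
  [  0,   0]
Check row 2 of LU: [(-1)(-3), (-1)(1) + 0] = [3, -1] = row 2 of A ✓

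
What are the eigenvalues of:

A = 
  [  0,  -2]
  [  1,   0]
tr(A) = 0, det(A) = 2
Characteristic polynomial: λ² - tr(A)λ + det(A) = λ² + 2
λ² + 2 = 0  ⇒  λ = (0 ± √((0)² - 4·(2)))/2 = (0 ± √(-8))/2
  = i√2,  -i√2

λ = i√2, -i√2  (≈ 0 + 1.414i, 0 - 1.414i)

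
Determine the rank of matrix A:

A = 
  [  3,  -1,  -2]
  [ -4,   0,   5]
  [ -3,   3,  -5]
Row reduce:
R2 → R2 + (4/3)·R1
R3 → R3 + (1)·R1
R3 → R3 + (3/2)·R2
REF = 
  [   3,   -1,   -2]
  [   0, -4/3,  7/3]
  [   0,    0, -7/2]
Pivot columns: 1, 2, 3 → 3 pivots.

rank(A) = 3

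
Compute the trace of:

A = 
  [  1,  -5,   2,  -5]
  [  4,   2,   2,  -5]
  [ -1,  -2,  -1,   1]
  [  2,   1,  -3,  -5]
-3

tr(A) = 1 + 2 + -1 + -5 = -3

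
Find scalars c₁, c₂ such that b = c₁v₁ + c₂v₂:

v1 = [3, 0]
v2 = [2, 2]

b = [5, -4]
c1 = 3, c2 = -2

b = 3·v1 + -2·v2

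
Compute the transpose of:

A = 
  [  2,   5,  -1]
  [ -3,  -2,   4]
Aᵀ = 
  [  2,  -3]
  [  5,  -2]
  [ -1,   4]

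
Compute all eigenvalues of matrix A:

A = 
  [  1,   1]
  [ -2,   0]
λ = (1 + i√7)/2, (1 - i√7)/2  (≈ 0.5 + 1.323i, 0.5 - 1.323i)

tr(A) = 1, det(A) = 2
Characteristic polynomial: λ² - tr(A)λ + det(A) = λ² - λ + 2
λ² - λ + 2 = 0  ⇒  λ = (1 ± √((-1)² - 4·(2)))/2 = (1 ± √(-7))/2
  = (1 + i√7)/2,  (1 - i√7)/2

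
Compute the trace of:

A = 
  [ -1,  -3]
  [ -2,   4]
3

tr(A) = -1 + 4 = 3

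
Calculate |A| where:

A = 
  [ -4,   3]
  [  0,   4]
For a 2×2 matrix, det = ad - bc = (-4)(4) - (3)(0) = -16

det(A) = -16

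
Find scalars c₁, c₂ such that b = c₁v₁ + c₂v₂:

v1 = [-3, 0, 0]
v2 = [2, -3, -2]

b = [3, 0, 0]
c1 = -1, c2 = 0

b = -1·v1 + 0·v2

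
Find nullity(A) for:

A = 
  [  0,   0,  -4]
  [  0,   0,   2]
nullity(A) = 2

Row reduce:
R2 → R2 + (1/2)·R1
REF = 
  [  0,   0,  -4]
  [  0,   0,   0]
Pivot columns: 3 → 1 pivot.
rank(A) = 1, so nullity(A) = 3 - 1 = 2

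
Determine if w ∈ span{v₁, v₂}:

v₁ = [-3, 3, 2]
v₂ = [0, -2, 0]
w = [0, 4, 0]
Yes

Form the augmented matrix and row-reduce:
[v₁|v₂|w] = 
  [ -3,   0,   0]
  [  3,  -2,   4]
  [  2,   0,   0]
R2 → R2 + (1)·R1
R3 → R3 + (2/3)·R1
REF = 
  [ -3,   0,   0]
  [  0,  -2,   4]
  [  0,   0,   0]

No row of the form [0 0 | nonzero], so the system is consistent. Back-substitution gives c₁ = 0, c₂ = -2: w = (0)·v₁ + (-2)·v₂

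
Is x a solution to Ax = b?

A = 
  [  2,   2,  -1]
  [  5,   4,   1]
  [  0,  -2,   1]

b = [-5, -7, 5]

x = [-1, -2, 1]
No

Ax = [-7, -12, 5] ≠ b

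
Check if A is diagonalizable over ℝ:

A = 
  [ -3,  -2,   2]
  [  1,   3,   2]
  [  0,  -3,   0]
No

Characteristic polynomial: det(λI - A) = λ³ - λ + 24
Testing integer divisors of the constant term: p(-3) = 0, so (λ + 3) is a factor:
p(λ) = (λ + 3)(λ² - 3λ + 8)
λ² - 3λ + 8 = 0  ⇒  λ = (3 ± √((-3)² - 4·(8)))/2 = (3 ± √(-23))/2
  = (3 + i√23)/2,  (3 - i√23)/2
Eigenvalues: -3, (3 + i√23)/2, (3 - i√23)/2  (≈ -3, 1.5 + 2.398i, 1.5 - 2.398i)
Has complex eigenvalues (not diagonalizable over ℝ).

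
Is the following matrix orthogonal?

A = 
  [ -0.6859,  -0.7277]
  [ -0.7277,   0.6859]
Yes

AᵀA = 
  [  1,   0]
  [  0,   1]
≈ I (equal to I up to the 4-dp rounding of the entries)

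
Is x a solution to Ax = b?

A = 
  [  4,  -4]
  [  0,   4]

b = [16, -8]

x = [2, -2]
Yes

Ax = [16, -8] = b ✓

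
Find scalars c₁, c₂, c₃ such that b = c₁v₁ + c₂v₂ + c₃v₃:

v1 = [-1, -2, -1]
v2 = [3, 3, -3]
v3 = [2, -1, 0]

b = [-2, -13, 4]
c1 = 2, c2 = -2, c3 = 3

b = 2·v1 + -2·v2 + 3·v3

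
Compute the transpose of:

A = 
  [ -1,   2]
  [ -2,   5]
Aᵀ = 
  [ -1,  -2]
  [  2,   5]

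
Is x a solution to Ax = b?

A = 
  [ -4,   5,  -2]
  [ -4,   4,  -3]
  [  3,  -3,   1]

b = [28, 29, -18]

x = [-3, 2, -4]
No

Ax = [30, 32, -19] ≠ b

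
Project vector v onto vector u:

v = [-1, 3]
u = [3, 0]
proj_u(v) = [-1, 0]

v·u = (-1)(3) + (3)(0) = -3
u·u = (3)² + (0)² = 9
proj_u(v) = (v·u / u·u) × u = (-3/9) × u = (-1/3) × u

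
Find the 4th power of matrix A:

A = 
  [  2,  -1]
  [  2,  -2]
A² = A·A:
A²[1,1] = (2)(2) + (-1)(2) = 2
A²[1,2] = (2)(-1) + (-1)(-2) = 0
A²[2,1] = (2)(2) + (-2)(2) = 0
A²[2,2] = (2)(-1) + (-2)(-2) = 2
A² = 
  [  2,   0]
  [  0,   2]

A^3 = A^2·A:
A^3[1,1] = (2)(2) + (0)(2) = 4
A^3[1,2] = (2)(-1) + (0)(-2) = -2
A^3[2,1] = (0)(2) + (2)(2) = 4
A^3[2,2] = (0)(-1) + (2)(-2) = -4
A^3 = 
  [  4,  -2]
  [  4,  -4]

A^4 = A^3·A:
A^4[1,1] = (4)(2) + (-2)(2) = 4
A^4[1,2] = (4)(-1) + (-2)(-2) = 0
A^4[2,1] = (4)(2) + (-4)(2) = 0
A^4[2,2] = (4)(-1) + (-4)(-2) = 4
A^4 = 
  [  4,   0]
  [  0,   4]

Therefore
A^4 = 
  [  4,   0]
  [  0,   4]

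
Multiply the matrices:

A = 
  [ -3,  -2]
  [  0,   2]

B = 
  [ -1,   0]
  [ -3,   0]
AB = 
  [  9,   0]
  [ -6,   0]

A is 2×2 and B is 2×2, so AB is 2×2. Each entry is (row of A)·(column of B):
AB[1,1] = (-3)(-1) + (-2)(-3) = 9
AB[1,2] = (-3)(0) + (-2)(0) = 0
AB[2,1] = (0)(-1) + (2)(-3) = -6
AB[2,2] = (0)(0) + (2)(0) = 0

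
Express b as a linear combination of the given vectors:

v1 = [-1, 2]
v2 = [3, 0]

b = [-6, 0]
c1 = 0, c2 = -2

b = 0·v1 + -2·v2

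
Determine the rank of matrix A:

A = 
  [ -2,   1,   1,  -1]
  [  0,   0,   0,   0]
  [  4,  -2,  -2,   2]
Row reduce:
R3 → R3 + (2)·R1
REF = 
  [ -2,   1,   1,  -1]
  [  0,   0,   0,   0]
  [  0,   0,   0,   0]
Pivot columns: 1 → 1 pivot.

rank(A) = 1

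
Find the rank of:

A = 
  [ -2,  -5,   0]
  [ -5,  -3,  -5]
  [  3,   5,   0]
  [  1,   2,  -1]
Row reduce:
R2 → R2 - (5/2)·R1
R3 → R3 + (3/2)·R1
R4 → R4 + (1/2)·R1
R3 → R3 + (5/19)·R2
R4 → R4 + (1/19)·R2
R4 → R4 - (24/25)·R3
REF = 
  [    -2,     -5,      0]
  [     0,   19/2,     -5]
  [     0,      0, -25/19]
  [     0,      0,      0]
Pivot columns: 1, 2, 3 → 3 pivots.

rank(A) = 3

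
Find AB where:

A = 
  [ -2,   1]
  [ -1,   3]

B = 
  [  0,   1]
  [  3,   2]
A is 2×2 and B is 2×2, so AB is 2×2. Each entry is (row of A)·(column of B):
AB[1,1] = (-2)(0) + (1)(3) = 3
AB[1,2] = (-2)(1) + (1)(2) = 0
AB[2,1] = (-1)(0) + (3)(3) = 9
AB[2,2] = (-1)(1) + (3)(2) = 5

AB = 
  [  3,   0]
  [  9,   5]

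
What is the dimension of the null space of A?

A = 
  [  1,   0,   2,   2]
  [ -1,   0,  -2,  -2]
nullity(A) = 3

Row reduce:
R2 → R2 + (1)·R1
REF = 
  [  1,   0,   2,   2]
  [  0,   0,   0,   0]
Pivot columns: 1 → 1 pivot.
rank(A) = 1, so nullity(A) = 4 - 1 = 3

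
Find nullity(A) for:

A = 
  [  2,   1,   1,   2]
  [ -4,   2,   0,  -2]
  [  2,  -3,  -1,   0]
nullity(A) = 2

Row reduce:
R2 → R2 + (2)·R1
R3 → R3 - (1)·R1
R3 → R3 + (1)·R2
REF = 
  [  2,   1,   1,   2]
  [  0,   4,   2,   2]
  [  0,   0,   0,   0]
Pivot columns: 1, 2 → 2 pivots.
rank(A) = 2, so nullity(A) = 4 - 2 = 2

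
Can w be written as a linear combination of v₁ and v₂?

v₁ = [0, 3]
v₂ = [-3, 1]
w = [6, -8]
Yes

Form the augmented matrix and row-reduce:
[v₁|v₂|w] = 
  [  0,  -3,   6]
  [  3,   1,  -8]
Swap R1 ↔ R2
REF = 
  [  3,   1,  -8]
  [  0,  -3,   6]

No row of the form [0 0 | nonzero], so the system is consistent. Back-substitution gives c₁ = -2, c₂ = -2: w = (-2)·v₁ + (-2)·v₂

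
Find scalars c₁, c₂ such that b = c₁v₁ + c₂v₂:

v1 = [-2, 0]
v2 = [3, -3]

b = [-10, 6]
c1 = 2, c2 = -2

b = 2·v1 + -2·v2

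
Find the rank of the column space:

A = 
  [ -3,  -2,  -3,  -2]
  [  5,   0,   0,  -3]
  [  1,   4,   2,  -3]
Row reduce:
R2 → R2 + (5/3)·R1
R3 → R3 + (1/3)·R1
R3 → R3 + (1)·R2
REF = 
  [   -3,    -2,    -3,    -2]
  [    0, -10/3,    -5, -19/3]
  [    0,     0,    -4,   -10]
Pivot columns: 1, 2, 3 → 3 pivots.
dim(Col(A)) = number of pivot columns = 3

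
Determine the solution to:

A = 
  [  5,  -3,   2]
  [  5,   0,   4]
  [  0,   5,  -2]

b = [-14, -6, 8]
x = [-2, 2, 1]

Row reduce the augmented matrix [A|b]:
R2 → R2 - (1)·R1
R3 → R3 - (5/3)·R2
REF = 
  [    5,    -3,     2,   -14]
  [    0,     3,     2,     8]
  [    0,     0, -16/3, -16/3]

Back-substitution:
x₃ = (-16/3) / (-16/3) = 1
x₂ = (8 - (2)(1)) / 3 = 2
x₁ = (-14 - (-3)(2) - (2)(1)) / 5 = -2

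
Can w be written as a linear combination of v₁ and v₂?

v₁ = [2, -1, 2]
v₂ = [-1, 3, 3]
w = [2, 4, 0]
No

Form the augmented matrix and row-reduce:
[v₁|v₂|w] = 
  [  2,  -1,   2]
  [ -1,   3,   4]
  [  2,   3,   0]
R2 → R2 + (1/2)·R1
R3 → R3 - (1)·R1
R3 → R3 - (8/5)·R2
REF = 
  [  2,  -1,   2]
  [  0, 5/2,   5]
  [  0,   0, -10]

Row 3 reads [0 0 | -10], i.e. 0 = -10, so the system is inconsistent and w ∉ span{v₁, v₂}.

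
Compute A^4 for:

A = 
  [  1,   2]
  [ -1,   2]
A^4 = 
  [-17,   6]
  [ -3, -14]

A² = A·A:
A²[1,1] = (1)(1) + (2)(-1) = -1
A²[1,2] = (1)(2) + (2)(2) = 6
A²[2,1] = (-1)(1) + (2)(-1) = -3
A²[2,2] = (-1)(2) + (2)(2) = 2
A² = 
  [ -1,   6]
  [ -3,   2]

A^3 = A^2·A:
A^3[1,1] = (-1)(1) + (6)(-1) = -7
A^3[1,2] = (-1)(2) + (6)(2) = 10
A^3[2,1] = (-3)(1) + (2)(-1) = -5
A^3[2,2] = (-3)(2) + (2)(2) = -2
A^3 = 
  [ -7,  10]
  [ -5,  -2]

A^4 = A^3·A:
A^4[1,1] = (-7)(1) + (10)(-1) = -17
A^4[1,2] = (-7)(2) + (10)(2) = 6
A^4[2,1] = (-5)(1) + (-2)(-1) = -3
A^4[2,2] = (-5)(2) + (-2)(2) = -14
A^4 = 
  [-17,   6]
  [ -3, -14]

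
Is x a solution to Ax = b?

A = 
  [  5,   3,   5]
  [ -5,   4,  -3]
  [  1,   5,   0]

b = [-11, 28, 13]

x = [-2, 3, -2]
Yes

Ax = [-11, 28, 13] = b ✓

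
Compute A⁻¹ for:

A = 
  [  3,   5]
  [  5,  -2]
det(A) = (3)(-2) - (5)(5) = -31
For a 2×2 matrix, A⁻¹ = (1/det(A)) · [[d, -b], [-c, a]]
    = (-1/31) · [[-2, -5], [-5, 3]]

A⁻¹ = 
  [ 2/31,  5/31]
  [ 5/31, -3/31]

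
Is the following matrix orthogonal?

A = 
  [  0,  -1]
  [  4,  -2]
No

AᵀA = 
  [ 16,  -8]
  [ -8,   5]
≠ I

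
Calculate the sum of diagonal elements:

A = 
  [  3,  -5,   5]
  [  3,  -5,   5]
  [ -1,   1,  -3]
-5

tr(A) = 3 + -5 + -3 = -5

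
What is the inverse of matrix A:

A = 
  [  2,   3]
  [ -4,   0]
det(A) = (2)(0) - (3)(-4) = 12
For a 2×2 matrix, A⁻¹ = (1/det(A)) · [[d, -b], [-c, a]]
    = (1/12) · [[0, -3], [4, 2]]

A⁻¹ = 
  [   0, -1/4]
  [ 1/3,  1/6]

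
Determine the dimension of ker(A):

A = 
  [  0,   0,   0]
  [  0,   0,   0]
nullity(A) = 3

Row reduce:
(no row operations needed)
REF = 
  [  0,   0,   0]
  [  0,   0,   0]
Pivot columns: none → 0 pivots.
rank(A) = 0, so nullity(A) = 3 - 0 = 3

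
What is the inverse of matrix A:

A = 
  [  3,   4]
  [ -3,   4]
det(A) = (3)(4) - (4)(-3) = 24
For a 2×2 matrix, A⁻¹ = (1/det(A)) · [[d, -b], [-c, a]]
    = (1/24) · [[4, -4], [3, 3]]

A⁻¹ = 
  [ 1/6, -1/6]
  [ 1/8,  1/8]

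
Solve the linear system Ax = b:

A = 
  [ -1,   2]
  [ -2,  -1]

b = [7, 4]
Row reduce the augmented matrix [A|b]:
R2 → R2 - (2)·R1
REF = 
  [ -1,   2,   7]
  [  0,  -5, -10]

Back-substitution:
x₂ = (-10) / (-5) = 2
x₁ = (7 - (2)(2)) / (-1) = -3

x = [-3, 2]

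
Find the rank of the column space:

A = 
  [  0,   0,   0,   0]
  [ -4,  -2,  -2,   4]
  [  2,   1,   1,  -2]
Row reduce:
Swap R1 ↔ R2
R3 → R3 + (1/2)·R1
REF = 
  [ -4,  -2,  -2,   4]
  [  0,   0,   0,   0]
  [  0,   0,   0,   0]
Pivot columns: 1 → 1 pivot.
dim(Col(A)) = number of pivot columns = 1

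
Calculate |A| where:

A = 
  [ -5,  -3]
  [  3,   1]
For a 2×2 matrix, det = ad - bc = (-5)(1) - (-3)(3) = 4

det(A) = 4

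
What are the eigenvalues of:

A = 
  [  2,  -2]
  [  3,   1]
tr(A) = 3, det(A) = 8
Characteristic polynomial: λ² - tr(A)λ + det(A) = λ² - 3λ + 8
λ² - 3λ + 8 = 0  ⇒  λ = (3 ± √((-3)² - 4·(8)))/2 = (3 ± √(-23))/2
  = (3 + i√23)/2,  (3 - i√23)/2

λ = (3 + i√23)/2, (3 - i√23)/2  (≈ 1.5 + 2.398i, 1.5 - 2.398i)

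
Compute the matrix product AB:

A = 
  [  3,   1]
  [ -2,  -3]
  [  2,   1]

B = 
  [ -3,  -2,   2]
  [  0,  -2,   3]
AB = 
  [ -9,  -8,   9]
  [  6,  10, -13]
  [ -6,  -6,   7]

A is 3×2 and B is 2×3, so AB is 3×3. Each entry is (row of A)·(column of B):
AB[1,1] = (3)(-3) + (1)(0) = -9
AB[1,2] = (3)(-2) + (1)(-2) = -8
AB[1,3] = (3)(2) + (1)(3) = 9
AB[2,1] = (-2)(-3) + (-3)(0) = 6
AB[2,2] = (-2)(-2) + (-3)(-2) = 10
AB[2,3] = (-2)(2) + (-3)(3) = -13
AB[3,1] = (2)(-3) + (1)(0) = -6
AB[3,2] = (2)(-2) + (1)(-2) = -6
AB[3,3] = (2)(2) + (1)(3) = 7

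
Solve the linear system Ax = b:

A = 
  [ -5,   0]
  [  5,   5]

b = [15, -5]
Row reduce the augmented matrix [A|b]:
R2 → R2 + (1)·R1
REF = 
  [ -5,   0,  15]
  [  0,   5,  10]

Back-substitution:
x₂ = 10 / 5 = 2
x₁ = (15 - (0)(2)) / (-5) = -3

x = [-3, 2]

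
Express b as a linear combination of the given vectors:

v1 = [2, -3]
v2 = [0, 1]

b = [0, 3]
c1 = 0, c2 = 3

b = 0·v1 + 3·v2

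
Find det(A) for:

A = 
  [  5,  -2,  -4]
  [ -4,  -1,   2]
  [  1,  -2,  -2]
6

Cofactor expansion along row 1:
det(A) = (5)·((-1)(-2) - (2)(-2)) - (-2)·((-4)(-2) - (2)(1)) + (-4)·((-4)(-2) - (-1)(1))
  = (5)(6) - (-2)(6) + (-4)(9)
  = 6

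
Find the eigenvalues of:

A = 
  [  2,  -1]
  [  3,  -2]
λ = 1, -1

tr(A) = 0, det(A) = -1
Characteristic polynomial: λ² - tr(A)λ + det(A) = λ² - 1
λ² - 1 = (λ + 1)(λ - 1)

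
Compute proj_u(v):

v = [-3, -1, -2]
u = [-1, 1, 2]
v·u = (-3)(-1) + (-1)(1) + (-2)(2) = -2
u·u = (-1)² + (1)² + (2)² = 6
proj_u(v) = (v·u / u·u) × u = (-2/6) × u = (-1/3) × u

proj_u(v) = [1/3, -1/3, -2/3]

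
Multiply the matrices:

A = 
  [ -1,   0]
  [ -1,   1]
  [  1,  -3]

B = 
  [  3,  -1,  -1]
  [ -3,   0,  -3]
A is 3×2 and B is 2×3, so AB is 3×3. Each entry is (row of A)·(column of B):
AB[1,1] = (-1)(3) + (0)(-3) = -3
AB[1,2] = (-1)(-1) + (0)(0) = 1
AB[1,3] = (-1)(-1) + (0)(-3) = 1
AB[2,1] = (-1)(3) + (1)(-3) = -6
AB[2,2] = (-1)(-1) + (1)(0) = 1
AB[2,3] = (-1)(-1) + (1)(-3) = -2
AB[3,1] = (1)(3) + (-3)(-3) = 12
AB[3,2] = (1)(-1) + (-3)(0) = -1
AB[3,3] = (1)(-1) + (-3)(-3) = 8

AB = 
  [ -3,   1,   1]
  [ -6,   1,  -2]
  [ 12,  -1,   8]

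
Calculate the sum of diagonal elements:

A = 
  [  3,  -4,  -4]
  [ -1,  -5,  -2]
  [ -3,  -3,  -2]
-4

tr(A) = 3 + -5 + -2 = -4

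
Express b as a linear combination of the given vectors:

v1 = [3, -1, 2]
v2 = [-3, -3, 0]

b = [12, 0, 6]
c1 = 3, c2 = -1

b = 3·v1 + -1·v2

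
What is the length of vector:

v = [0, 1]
1

||v||₂ = √((0)² + (1)²) = √1 = 1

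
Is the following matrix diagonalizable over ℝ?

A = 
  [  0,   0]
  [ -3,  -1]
Yes

tr(A) = -1, det(A) = 0
Characteristic polynomial: λ² - tr(A)λ + det(A) = λ² + λ
λ² + λ = λ(λ + 1)
Eigenvalues: 0, -1
λ=-1: alg. mult. = 1, geom. mult. = 2 - rank(A - (-1)I) = 2 - 1 = 1
λ=0: alg. mult. = 1, geom. mult. = 2 - rank(A - (0)I) = 2 - 1 = 1
Sum of geometric multiplicities equals n, so A has n independent eigenvectors.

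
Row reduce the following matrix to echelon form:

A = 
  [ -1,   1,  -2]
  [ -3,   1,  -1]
Row operations:
R2 → R2 - (3)·R1

Resulting echelon form:
REF = 
  [ -1,   1,  -2]
  [  0,  -2,   5]

Rank = 2 (number of non-zero pivot rows).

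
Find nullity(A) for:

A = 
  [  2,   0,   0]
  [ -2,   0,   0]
nullity(A) = 2

Row reduce:
R2 → R2 + (1)·R1
REF = 
  [  2,   0,   0]
  [  0,   0,   0]
Pivot columns: 1 → 1 pivot.
rank(A) = 1, so nullity(A) = 3 - 1 = 2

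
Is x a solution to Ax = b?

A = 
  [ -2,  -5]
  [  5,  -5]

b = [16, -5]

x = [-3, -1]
No

Ax = [11, -10] ≠ b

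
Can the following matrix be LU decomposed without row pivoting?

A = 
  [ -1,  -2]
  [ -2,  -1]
Yes.
A[1,1] = -1 ≠ 0, so Gaussian elimination proceeds without a row swap: multiplier ℓ₂₁ = (-2)/(-1) = 2, and U[2,2] = -1 - (2)(-2) = 3.
L = 
  [  1,   0]
  [  2,   1]
U = 
  [ -1,  -2]
  [  0,   3]
Check row 2 of LU: [(2)(-1), (2)(-2) + 3] = [-2, -1] = row 2 of A ✓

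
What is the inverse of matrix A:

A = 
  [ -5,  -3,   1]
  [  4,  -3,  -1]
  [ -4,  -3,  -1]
det(A) = (-5)·((-3)(-1) - (-1)(-3)) - (-3)·((4)(-1) - (-1)(-4)) + (1)·((4)(-3) - (-3)(-4))
  = (-5)(0) - (-3)(-8) + (1)(-24)
  = -48
det(A) = -48 ≠ 0, so A is invertible.

Cofactors Cᵢⱼ = (-1)ⁱ⁺ʲ·Mᵢⱼ:
C = 
  [  0,   8, -24]
  [ -6,   9,  -3]
  [  6,  -1,  27]

adj(A) = Cᵀ:
adj(A) = 
  [  0,  -6,   6]
  [  8,   9,  -1]
  [-24,  -3,  27]

A⁻¹ = (-1/48) · adj(A):
A⁻¹ = 
  [    0,   1/8,  -1/8]
  [ -1/6, -3/16,  1/48]
  [  1/2,  1/16, -9/16]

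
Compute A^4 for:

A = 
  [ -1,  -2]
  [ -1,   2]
A² = A·A:
A²[1,1] = (-1)(-1) + (-2)(-1) = 3
A²[1,2] = (-1)(-2) + (-2)(2) = -2
A²[2,1] = (-1)(-1) + (2)(-1) = -1
A²[2,2] = (-1)(-2) + (2)(2) = 6
A² = 
  [  3,  -2]
  [ -1,   6]

A^3 = A^2·A:
A^3[1,1] = (3)(-1) + (-2)(-1) = -1
A^3[1,2] = (3)(-2) + (-2)(2) = -10
A^3[2,1] = (-1)(-1) + (6)(-1) = -5
A^3[2,2] = (-1)(-2) + (6)(2) = 14
A^3 = 
  [ -1, -10]
  [ -5,  14]

A^4 = A^3·A:
A^4[1,1] = (-1)(-1) + (-10)(-1) = 11
A^4[1,2] = (-1)(-2) + (-10)(2) = -18
A^4[2,1] = (-5)(-1) + (14)(-1) = -9
A^4[2,2] = (-5)(-2) + (14)(2) = 38
A^4 = 
  [ 11, -18]
  [ -9,  38]

Therefore
A^4 = 
  [ 11, -18]
  [ -9,  38]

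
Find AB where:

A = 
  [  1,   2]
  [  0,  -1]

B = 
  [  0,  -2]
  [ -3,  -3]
A is 2×2 and B is 2×2, so AB is 2×2. Each entry is (row of A)·(column of B):
AB[1,1] = (1)(0) + (2)(-3) = -6
AB[1,2] = (1)(-2) + (2)(-3) = -8
AB[2,1] = (0)(0) + (-1)(-3) = 3
AB[2,2] = (0)(-2) + (-1)(-3) = 3

AB = 
  [ -6,  -8]
  [  3,   3]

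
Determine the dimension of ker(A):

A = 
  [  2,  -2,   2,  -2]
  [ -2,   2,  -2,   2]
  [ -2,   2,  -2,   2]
nullity(A) = 3

Row reduce:
R2 → R2 + (1)·R1
R3 → R3 + (1)·R1
REF = 
  [  2,  -2,   2,  -2]
  [  0,   0,   0,   0]
  [  0,   0,   0,   0]
Pivot columns: 1 → 1 pivot.
rank(A) = 1, so nullity(A) = 4 - 1 = 3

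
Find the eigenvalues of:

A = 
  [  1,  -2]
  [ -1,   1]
λ = 1 + √2, 1 - √2  (≈ 2.414, -0.4142)

tr(A) = 2, det(A) = -1
Characteristic polynomial: λ² - tr(A)λ + det(A) = λ² - 2λ - 1
λ² - 2λ - 1 = 0  ⇒  λ = (2 ± √((-2)² - 4·(-1)))/2 = (2 ± √(8))/2
  = 1 + √2,  1 - √2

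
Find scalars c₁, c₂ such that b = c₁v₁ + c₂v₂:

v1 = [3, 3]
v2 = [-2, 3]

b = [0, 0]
c1 = 0, c2 = 0

b = 0·v1 + 0·v2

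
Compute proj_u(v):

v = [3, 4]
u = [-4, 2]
proj_u(v) = [4/5, -2/5]

v·u = (3)(-4) + (4)(2) = -4
u·u = (-4)² + (2)² = 20
proj_u(v) = (v·u / u·u) × u = (-4/20) × u = (-1/5) × u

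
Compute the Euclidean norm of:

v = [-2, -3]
3.606

||v||₂ = √((-2)² + (-3)²) = √13 = 3.606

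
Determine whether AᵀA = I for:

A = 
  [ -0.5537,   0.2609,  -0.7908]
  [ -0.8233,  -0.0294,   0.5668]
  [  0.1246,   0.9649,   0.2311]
Yes

AᵀA = 
  [  0.9999,   0,   0]
  [  0,   1,   0]
  [  0,   0,   1]
≈ I (equal to I up to the 4-dp rounding of the entries)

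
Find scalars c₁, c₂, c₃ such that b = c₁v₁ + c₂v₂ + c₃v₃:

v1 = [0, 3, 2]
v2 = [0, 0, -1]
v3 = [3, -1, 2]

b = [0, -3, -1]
c1 = -1, c2 = -1, c3 = 0

b = -1·v1 + -1·v2 + 0·v3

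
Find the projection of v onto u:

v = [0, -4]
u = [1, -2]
v·u = (0)(1) + (-4)(-2) = 8
u·u = (1)² + (-2)² = 5
proj_u(v) = (v·u / u·u) × u = (8/5) × u

proj_u(v) = [8/5, -16/5]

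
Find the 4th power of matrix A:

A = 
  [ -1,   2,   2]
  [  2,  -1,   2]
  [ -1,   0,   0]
A² = A·A:
A²[1,1] = (-1)(-1) + (2)(2) + (2)(-1) = 3
A²[1,2] = (-1)(2) + (2)(-1) + (2)(0) = -4
A²[1,3] = (-1)(2) + (2)(2) + (2)(0) = 2
A²[2,1] = (2)(-1) + (-1)(2) + (2)(-1) = -6
A²[2,2] = (2)(2) + (-1)(-1) + (2)(0) = 5
A²[2,3] = (2)(2) + (-1)(2) + (2)(0) = 2
A²[3,1] = (-1)(-1) + (0)(2) + (0)(-1) = 1
A²[3,2] = (-1)(2) + (0)(-1) + (0)(0) = -2
A²[3,3] = (-1)(2) + (0)(2) + (0)(0) = -2
A² = 
  [  3,  -4,   2]
  [ -6,   5,   2]
  [  1,  -2,  -2]

A^3 = A^2·A:
A^3[1,1] = (3)(-1) + (-4)(2) + (2)(-1) = -13
A^3[1,2] = (3)(2) + (-4)(-1) + (2)(0) = 10
A^3[1,3] = (3)(2) + (-4)(2) + (2)(0) = -2
A^3[2,1] = (-6)(-1) + (5)(2) + (2)(-1) = 14
A^3[2,2] = (-6)(2) + (5)(-1) + (2)(0) = -17
A^3[2,3] = (-6)(2) + (5)(2) + (2)(0) = -2
A^3[3,1] = (1)(-1) + (-2)(2) + (-2)(-1) = -3
A^3[3,2] = (1)(2) + (-2)(-1) + (-2)(0) = 4
A^3[3,3] = (1)(2) + (-2)(2) + (-2)(0) = -2
A^3 = 
  [-13,  10,  -2]
  [ 14, -17,  -2]
  [ -3,   4,  -2]

A^4 = A^3·A:
A^4[1,1] = (-13)(-1) + (10)(2) + (-2)(-1) = 35
A^4[1,2] = (-13)(2) + (10)(-1) + (-2)(0) = -36
A^4[1,3] = (-13)(2) + (10)(2) + (-2)(0) = -6
A^4[2,1] = (14)(-1) + (-17)(2) + (-2)(-1) = -46
A^4[2,2] = (14)(2) + (-17)(-1) + (-2)(0) = 45
A^4[2,3] = (14)(2) + (-17)(2) + (-2)(0) = -6
A^4[3,1] = (-3)(-1) + (4)(2) + (-2)(-1) = 13
A^4[3,2] = (-3)(2) + (4)(-1) + (-2)(0) = -10
A^4[3,3] = (-3)(2) + (4)(2) + (-2)(0) = 2
A^4 = 
  [ 35, -36,  -6]
  [-46,  45,  -6]
  [ 13, -10,   2]

Therefore
A^4 = 
  [ 35, -36,  -6]
  [-46,  45,  -6]
  [ 13, -10,   2]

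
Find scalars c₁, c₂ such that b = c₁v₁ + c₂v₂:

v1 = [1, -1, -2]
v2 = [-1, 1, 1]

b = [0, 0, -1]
c1 = 1, c2 = 1

b = 1·v1 + 1·v2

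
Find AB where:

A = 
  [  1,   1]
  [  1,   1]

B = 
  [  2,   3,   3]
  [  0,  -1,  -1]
A is 2×2 and B is 2×3, so AB is 2×3. Each entry is (row of A)·(column of B):
AB[1,1] = (1)(2) + (1)(0) = 2
AB[1,2] = (1)(3) + (1)(-1) = 2
AB[1,3] = (1)(3) + (1)(-1) = 2
AB[2,1] = (1)(2) + (1)(0) = 2
AB[2,2] = (1)(3) + (1)(-1) = 2
AB[2,3] = (1)(3) + (1)(-1) = 2

AB = 
  [  2,   2,   2]
  [  2,   2,   2]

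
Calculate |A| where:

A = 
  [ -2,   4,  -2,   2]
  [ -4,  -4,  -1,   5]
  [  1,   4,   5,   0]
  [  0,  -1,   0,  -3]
-398

Cofactor expansion along row 1: det(A) = a₁₁M₁₁ - a₁₂M₁₂ + a₁₃M₁₃ - a₁₄M₁₄

M₁₁ = det[[-4, -1, 5]; [4, 5, 0]; [-1, 0, -3]]
  = (-4)·((5)(-3) - (0)(0)) - (-1)·((4)(-3) - (0)(-1)) + (5)·((4)(0) - (5)(-1))
  = (-4)(-15) - (-1)(-12) + (5)(5)
  = 73
M₁₂ = det[[-4, -1, 5]; [1, 5, 0]; [0, 0, -3]]
  = (-4)·((5)(-3) - (0)(0)) - (-1)·((1)(-3) - (0)(0)) + (5)·((1)(0) - (5)(0))
  = (-4)(-15) - (-1)(-3) + (5)(0)
  = 57
M₁₃ = det[[-4, -4, 5]; [1, 4, 0]; [0, -1, -3]]
  = (-4)·((4)(-3) - (0)(-1)) - (-4)·((1)(-3) - (0)(0)) + (5)·((1)(-1) - (4)(0))
  = (-4)(-12) - (-4)(-3) + (5)(-1)
  = 31
M₁₄ = det[[-4, -4, -1]; [1, 4, 5]; [0, -1, 0]]
  = (-4)·((4)(0) - (5)(-1)) - (-4)·((1)(0) - (5)(0)) + (-1)·((1)(-1) - (4)(0))
  = (-4)(5) - (-4)(0) + (-1)(-1)
  = -19

det(A) = (-2)(73) - (4)(57) + (-2)(31) - (2)(-19) = -398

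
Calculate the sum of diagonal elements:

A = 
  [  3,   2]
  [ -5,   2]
5

tr(A) = 3 + 2 = 5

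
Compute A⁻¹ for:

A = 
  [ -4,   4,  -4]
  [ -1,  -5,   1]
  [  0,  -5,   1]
det(A) = (-4)·((-5)(1) - (1)(-5)) - (4)·((-1)(1) - (1)(0)) + (-4)·((-1)(-5) - (-5)(0))
  = (-4)(0) - (4)(-1) + (-4)(5)
  = -16
det(A) = -16 ≠ 0, so A is invertible.

Cofactors Cᵢⱼ = (-1)ⁱ⁺ʲ·Mᵢⱼ:
C = 
  [  0,   1,   5]
  [ 16,  -4, -20]
  [-16,   8,  24]

adj(A) = Cᵀ:
adj(A) = 
  [  0,  16, -16]
  [  1,  -4,   8]
  [  5, -20,  24]

A⁻¹ = (-1/16) · adj(A):
A⁻¹ = 
  [    0,    -1,     1]
  [-1/16,   1/4,  -1/2]
  [-5/16,   5/4,  -3/2]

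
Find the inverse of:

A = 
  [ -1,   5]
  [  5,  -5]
det(A) = (-1)(-5) - (5)(5) = -20
For a 2×2 matrix, A⁻¹ = (1/det(A)) · [[d, -b], [-c, a]]
    = (-1/20) · [[-5, -5], [-5, -1]]

A⁻¹ = 
  [ 1/4,  1/4]
  [ 1/4, 1/20]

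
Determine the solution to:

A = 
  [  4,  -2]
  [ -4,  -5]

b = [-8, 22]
x = [-3, -2]

Row reduce the augmented matrix [A|b]:
R2 → R2 + (1)·R1
REF = 
  [  4,  -2,  -8]
  [  0,  -7,  14]

Back-substitution:
x₂ = 14 / (-7) = -2
x₁ = (-8 - (-2)(-2)) / 4 = -3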